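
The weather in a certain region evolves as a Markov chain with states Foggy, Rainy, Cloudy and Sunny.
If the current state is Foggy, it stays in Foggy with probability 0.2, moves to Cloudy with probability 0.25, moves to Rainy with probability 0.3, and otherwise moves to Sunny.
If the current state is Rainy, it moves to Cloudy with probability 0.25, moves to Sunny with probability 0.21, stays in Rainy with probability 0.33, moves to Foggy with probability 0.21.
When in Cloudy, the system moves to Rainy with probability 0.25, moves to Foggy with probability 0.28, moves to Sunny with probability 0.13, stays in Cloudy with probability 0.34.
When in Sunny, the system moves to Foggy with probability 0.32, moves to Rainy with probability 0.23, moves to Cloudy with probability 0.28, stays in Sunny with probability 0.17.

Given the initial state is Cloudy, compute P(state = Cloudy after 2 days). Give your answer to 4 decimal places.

0.2845

Propagate the distribution vector 2 days from Cloudy.
After 0 days: (0.0000, 0.0000, 1.0000, 0.0000)
After 1 day: (0.2800, 0.2500, 0.3400, 0.1300)
After 2 days: (0.2453, 0.2814, 0.2845, 0.1888)
P(in Cloudy after 2 days) = 0.2845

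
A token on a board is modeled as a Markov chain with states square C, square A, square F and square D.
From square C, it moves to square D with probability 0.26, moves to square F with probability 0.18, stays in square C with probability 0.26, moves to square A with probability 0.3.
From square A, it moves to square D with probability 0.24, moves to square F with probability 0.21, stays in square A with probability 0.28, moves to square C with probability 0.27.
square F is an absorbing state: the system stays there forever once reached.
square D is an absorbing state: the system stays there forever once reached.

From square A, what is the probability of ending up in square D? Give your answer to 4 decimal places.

Let h(s) be the probability of absorption at square D starting from transient state s. Then h(square D) = 1 and h(square F) = 0. By first-step analysis:
h(square C) = 0.26·h(square C) + 0.3·h(square A) + 0.18·0 + 0.26·1
h(square A) = 0.27·h(square C) + 0.28·h(square A) + 0.21·0 + 0.24·1
Solving: h(square C) = 0.5737, h(square A) = 0.5485.
Starting from square A, the probability is 0.5485.

0.5485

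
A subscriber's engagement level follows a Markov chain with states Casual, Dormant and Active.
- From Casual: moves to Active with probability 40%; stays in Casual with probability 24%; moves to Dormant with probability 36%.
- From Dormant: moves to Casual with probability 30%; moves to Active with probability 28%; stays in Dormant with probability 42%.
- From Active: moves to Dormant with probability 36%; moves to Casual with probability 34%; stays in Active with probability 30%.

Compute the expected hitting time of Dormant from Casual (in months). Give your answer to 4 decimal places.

2.7778

Let t(s) be the expected number of months to first reach Dormant from state s, with t(Dormant) = 0. Conditioning on the first month:
t(Casual) = 1 + 0.24·t(Casual) + 0.4·t(Active)
t(Active) = 1 + 0.34·t(Casual) + 0.3·t(Active)
Solving: t(Casual) = 2.7778, t(Active) = 2.7778.
Expected months from Casual to Dormant: 2.7778.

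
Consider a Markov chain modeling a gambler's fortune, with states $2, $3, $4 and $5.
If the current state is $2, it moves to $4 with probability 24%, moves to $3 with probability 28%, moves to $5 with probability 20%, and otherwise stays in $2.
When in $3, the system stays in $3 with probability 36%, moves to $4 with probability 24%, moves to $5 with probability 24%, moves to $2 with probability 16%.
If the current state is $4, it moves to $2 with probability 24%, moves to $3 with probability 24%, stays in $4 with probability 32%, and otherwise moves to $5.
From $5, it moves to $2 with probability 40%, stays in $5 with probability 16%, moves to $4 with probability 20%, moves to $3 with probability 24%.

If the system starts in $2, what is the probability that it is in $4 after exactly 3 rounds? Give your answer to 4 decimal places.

Propagate the distribution vector 3 rounds from $2.
After 0 rounds: (1.0000, 0.0000, 0.0000, 0.0000)
After 1 round: (0.2800, 0.2800, 0.2400, 0.2000)
After 2 rounds: (0.2608, 0.2848, 0.2512, 0.2032)
After 3 rounds: (0.2602, 0.2846, 0.2520, 0.2033)
P(in $4 after 3 rounds) = 0.2520

0.2520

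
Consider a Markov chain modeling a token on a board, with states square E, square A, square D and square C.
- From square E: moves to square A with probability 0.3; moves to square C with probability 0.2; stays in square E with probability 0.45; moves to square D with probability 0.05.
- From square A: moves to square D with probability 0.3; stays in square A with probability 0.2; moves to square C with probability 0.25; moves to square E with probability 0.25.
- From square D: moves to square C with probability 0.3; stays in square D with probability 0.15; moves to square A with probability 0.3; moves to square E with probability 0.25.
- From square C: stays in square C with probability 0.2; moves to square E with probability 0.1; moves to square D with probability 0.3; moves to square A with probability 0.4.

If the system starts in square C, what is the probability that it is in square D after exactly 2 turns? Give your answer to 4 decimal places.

Propagate the distribution vector 2 turns from square C.
After 0 turns: (0.0000, 0.0000, 0.0000, 1.0000)
After 1 turn: (0.1000, 0.4000, 0.3000, 0.2000)
After 2 turns: (0.2400, 0.2800, 0.2300, 0.2500)
P(in square D after 2 turns) = 0.2300

0.2300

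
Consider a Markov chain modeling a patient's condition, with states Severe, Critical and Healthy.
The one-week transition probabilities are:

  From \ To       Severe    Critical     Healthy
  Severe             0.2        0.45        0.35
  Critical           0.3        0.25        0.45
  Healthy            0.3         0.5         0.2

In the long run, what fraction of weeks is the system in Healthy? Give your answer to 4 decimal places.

Let the stationary distribution be π with π = πP and π_1 + π_2 + π_3 = 1.
π_1 = 0.2·π_1 + 0.3·π_2 + 0.3·π_3
π_2 = 0.45·π_1 + 0.25·π_2 + 0.5·π_3
Solving with the normalization constraint gives π = (0.2727, 0.3891, 0.3382).
So the stationary probability of Healthy is 0.3382.

0.3382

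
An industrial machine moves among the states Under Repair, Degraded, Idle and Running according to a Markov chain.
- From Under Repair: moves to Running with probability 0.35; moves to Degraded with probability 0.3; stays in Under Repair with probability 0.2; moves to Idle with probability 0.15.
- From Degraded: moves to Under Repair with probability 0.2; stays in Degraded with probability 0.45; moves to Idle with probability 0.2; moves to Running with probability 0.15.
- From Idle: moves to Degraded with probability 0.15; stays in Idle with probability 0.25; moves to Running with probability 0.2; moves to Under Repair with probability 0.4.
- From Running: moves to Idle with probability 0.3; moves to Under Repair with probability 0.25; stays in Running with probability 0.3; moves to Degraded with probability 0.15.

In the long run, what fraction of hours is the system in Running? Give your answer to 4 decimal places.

0.2501

Let the stationary distribution be π with π = πP and π_1 + π_2 + π_3 + π_4 = 1.
π_1 = 0.2·π_1 + 0.2·π_2 + 0.4·π_3 + 0.25·π_4
π_2 = 0.3·π_1 + 0.45·π_2 + 0.15·π_3 + 0.15·π_4
π_3 = 0.15·π_1 + 0.2·π_2 + 0.25·π_3 + 0.3·π_4
Solving with the normalization constraint gives π = (0.2572, 0.2694, 0.2233, 0.2501).
So the stationary probability of Running is 0.2501.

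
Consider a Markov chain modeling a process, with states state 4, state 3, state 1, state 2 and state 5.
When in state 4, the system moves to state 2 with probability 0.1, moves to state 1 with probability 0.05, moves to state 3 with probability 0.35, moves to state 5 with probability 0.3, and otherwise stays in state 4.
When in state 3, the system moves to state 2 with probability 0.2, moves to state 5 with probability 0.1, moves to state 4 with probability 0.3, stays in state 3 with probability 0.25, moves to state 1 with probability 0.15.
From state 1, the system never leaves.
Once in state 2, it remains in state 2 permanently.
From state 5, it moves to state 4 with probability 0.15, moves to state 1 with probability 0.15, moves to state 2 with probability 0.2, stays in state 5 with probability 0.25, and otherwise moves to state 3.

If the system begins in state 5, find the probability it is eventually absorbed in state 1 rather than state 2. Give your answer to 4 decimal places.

0.4193

Let h(s) be the probability of absorption at state 1 starting from transient state s. Then h(state 1) = 1 and h(state 2) = 0. By first-step analysis:
h(state 4) = 0.2·h(state 4) + 0.35·h(state 3) + 0.05·1 + 0.1·0 + 0.3·h(state 5)
h(state 3) = 0.3·h(state 4) + 0.25·h(state 3) + 0.15·1 + 0.2·0 + 0.1·h(state 5)
h(state 5) = 0.15·h(state 4) + 0.25·h(state 3) + 0.15·1 + 0.2·0 + 0.25·h(state 5)
Solving: h(state 4) = 0.4021, h(state 3) = 0.4167, h(state 5) = 0.4193.
Starting from state 5, the probability is 0.4193.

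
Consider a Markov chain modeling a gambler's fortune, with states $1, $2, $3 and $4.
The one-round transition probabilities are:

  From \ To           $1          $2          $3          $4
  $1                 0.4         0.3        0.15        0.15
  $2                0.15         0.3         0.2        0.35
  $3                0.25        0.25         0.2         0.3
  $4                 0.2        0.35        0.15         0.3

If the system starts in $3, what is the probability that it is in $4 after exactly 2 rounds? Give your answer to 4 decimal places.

Propagate the distribution vector 2 rounds from $3.
After 0 rounds: (0.0000, 0.0000, 1.0000, 0.0000)
After 1 round: (0.2500, 0.2500, 0.2000, 0.3000)
After 2 rounds: (0.2475, 0.3050, 0.1725, 0.2750)
P(in $4 after 2 rounds) = 0.2750

0.2750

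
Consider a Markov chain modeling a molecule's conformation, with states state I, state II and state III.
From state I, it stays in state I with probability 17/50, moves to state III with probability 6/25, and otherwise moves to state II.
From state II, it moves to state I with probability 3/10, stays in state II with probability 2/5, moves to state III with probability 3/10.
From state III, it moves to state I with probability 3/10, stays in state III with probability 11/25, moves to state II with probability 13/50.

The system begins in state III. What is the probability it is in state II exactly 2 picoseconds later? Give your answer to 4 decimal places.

0.3444

Sum over the intermediate state after 1 picosecond:
P = P(state III→state I)·P(state I→state II) + P(state III→state II)·P(state II→state II) + P(state III→state III)·P(state III→state II)
  = 0.3×0.42 + 0.26×0.4 + 0.44×0.26
  = 0.1260 + 0.1040 + 0.1144 = 0.3444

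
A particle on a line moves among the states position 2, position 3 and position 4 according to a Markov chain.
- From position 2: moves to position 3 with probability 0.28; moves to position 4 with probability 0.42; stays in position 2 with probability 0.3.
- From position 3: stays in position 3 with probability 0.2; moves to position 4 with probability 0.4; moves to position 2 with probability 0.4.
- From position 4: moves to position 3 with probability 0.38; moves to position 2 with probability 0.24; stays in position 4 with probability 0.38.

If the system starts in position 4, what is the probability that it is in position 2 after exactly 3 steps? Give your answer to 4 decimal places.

Propagate the distribution vector 3 steps from position 4.
After 0 steps: (0.0000, 0.0000, 1.0000)
After 1 step: (0.2400, 0.3800, 0.3800)
After 2 steps: (0.3152, 0.2876, 0.3972)
After 3 steps: (0.3049, 0.2967, 0.3984)
P(in position 2 after 3 steps) = 0.3049

0.3049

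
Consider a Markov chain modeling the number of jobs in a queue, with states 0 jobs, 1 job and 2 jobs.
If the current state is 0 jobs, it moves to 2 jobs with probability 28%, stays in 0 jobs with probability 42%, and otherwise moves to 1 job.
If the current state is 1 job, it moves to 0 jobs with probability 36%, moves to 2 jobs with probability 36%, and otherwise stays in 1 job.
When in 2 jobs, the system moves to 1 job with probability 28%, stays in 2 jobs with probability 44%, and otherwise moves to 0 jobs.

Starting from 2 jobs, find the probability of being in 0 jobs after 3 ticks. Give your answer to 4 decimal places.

0.3507

Propagate the distribution vector 3 ticks from 2 jobs.
After 0 ticks: (0.0000, 0.0000, 1.0000)
After 1 tick: (0.2800, 0.2800, 0.4400)
After 2 ticks: (0.3416, 0.2856, 0.3728)
After 3 ticks: (0.3507, 0.2868, 0.3625)
P(in 0 jobs after 3 ticks) = 0.3507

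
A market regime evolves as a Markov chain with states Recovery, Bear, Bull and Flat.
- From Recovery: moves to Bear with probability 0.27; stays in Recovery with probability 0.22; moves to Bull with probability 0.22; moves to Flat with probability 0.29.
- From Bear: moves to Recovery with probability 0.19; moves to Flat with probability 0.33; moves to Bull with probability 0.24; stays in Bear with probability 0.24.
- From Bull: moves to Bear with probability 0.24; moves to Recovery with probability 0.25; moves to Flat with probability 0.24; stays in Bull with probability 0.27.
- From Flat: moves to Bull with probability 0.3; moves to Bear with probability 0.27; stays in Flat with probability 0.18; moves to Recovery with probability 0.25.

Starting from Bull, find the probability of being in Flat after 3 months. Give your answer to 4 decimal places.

0.2587

Propagate the distribution vector 3 months from Bull.
After 0 months: (0.0000, 0.0000, 1.0000, 0.0000)
After 1 month: (0.2500, 0.2400, 0.2700, 0.2400)
After 2 months: (0.2281, 0.2547, 0.2575, 0.2597)
After 3 months: (0.2279, 0.2546, 0.2587, 0.2587)
P(in Flat after 3 months) = 0.2587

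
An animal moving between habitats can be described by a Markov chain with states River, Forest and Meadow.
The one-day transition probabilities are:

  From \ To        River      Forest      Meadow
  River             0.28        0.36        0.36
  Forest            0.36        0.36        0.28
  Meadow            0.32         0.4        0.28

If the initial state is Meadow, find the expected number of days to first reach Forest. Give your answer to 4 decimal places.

2.5794

Let t(s) be the expected number of days to first reach Forest from state s, with t(Forest) = 0. Conditioning on the first day:
t(River) = 1 + 0.28·t(River) + 0.36·t(Meadow)
t(Meadow) = 1 + 0.32·t(River) + 0.28·t(Meadow)
Solving: t(River) = 2.6786, t(Meadow) = 2.5794.
Expected days from Meadow to Forest: 2.5794.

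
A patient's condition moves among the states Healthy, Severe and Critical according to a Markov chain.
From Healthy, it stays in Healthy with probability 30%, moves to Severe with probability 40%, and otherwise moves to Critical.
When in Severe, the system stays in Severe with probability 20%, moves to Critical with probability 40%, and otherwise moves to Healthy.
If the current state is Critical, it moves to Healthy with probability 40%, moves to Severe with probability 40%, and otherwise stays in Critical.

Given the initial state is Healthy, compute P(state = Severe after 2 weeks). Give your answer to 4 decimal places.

0.3200

Sum over the intermediate state after 1 week:
P = P(Healthy→Healthy)·P(Healthy→Severe) + P(Healthy→Severe)·P(Severe→Severe) + P(Healthy→Critical)·P(Critical→Severe)
  = 0.3×0.4 + 0.4×0.2 + 0.3×0.4
  = 0.1200 + 0.0800 + 0.1200 = 0.3200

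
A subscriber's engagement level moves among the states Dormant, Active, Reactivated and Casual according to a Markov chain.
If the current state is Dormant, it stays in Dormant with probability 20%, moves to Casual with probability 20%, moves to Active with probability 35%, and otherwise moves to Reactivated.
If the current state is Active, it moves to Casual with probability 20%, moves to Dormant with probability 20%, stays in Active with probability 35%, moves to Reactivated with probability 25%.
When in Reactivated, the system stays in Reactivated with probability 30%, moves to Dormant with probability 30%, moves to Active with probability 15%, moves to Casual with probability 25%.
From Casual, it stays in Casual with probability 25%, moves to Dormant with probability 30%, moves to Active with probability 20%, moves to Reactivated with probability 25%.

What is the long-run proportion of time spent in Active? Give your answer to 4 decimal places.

Let the stationary distribution be π with π = πP and π_1 + π_2 + π_3 + π_4 = 1.
π_1 = 0.2·π_1 + 0.2·π_2 + 0.3·π_3 + 0.3·π_4
π_2 = 0.35·π_1 + 0.35·π_2 + 0.15·π_3 + 0.2·π_4
π_3 = 0.25·π_1 + 0.25·π_2 + 0.3·π_3 + 0.25·π_4
Solving with the normalization constraint gives π = (0.2488, 0.2637, 0.2632, 0.2244).
So the stationary probability of Active is 0.2637.

0.2637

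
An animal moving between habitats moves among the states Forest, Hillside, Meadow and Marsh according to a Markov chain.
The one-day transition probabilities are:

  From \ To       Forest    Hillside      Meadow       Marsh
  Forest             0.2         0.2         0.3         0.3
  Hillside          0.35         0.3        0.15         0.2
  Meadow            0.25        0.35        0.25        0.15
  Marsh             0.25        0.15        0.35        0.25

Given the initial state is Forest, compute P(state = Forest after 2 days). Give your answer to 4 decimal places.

0.2600

Propagate the distribution vector 2 days from Forest.
After 0 days: (1.0000, 0.0000, 0.0000, 0.0000)
After 1 day: (0.2000, 0.2000, 0.3000, 0.3000)
After 2 days: (0.2600, 0.2500, 0.2700, 0.2200)
P(in Forest after 2 days) = 0.2600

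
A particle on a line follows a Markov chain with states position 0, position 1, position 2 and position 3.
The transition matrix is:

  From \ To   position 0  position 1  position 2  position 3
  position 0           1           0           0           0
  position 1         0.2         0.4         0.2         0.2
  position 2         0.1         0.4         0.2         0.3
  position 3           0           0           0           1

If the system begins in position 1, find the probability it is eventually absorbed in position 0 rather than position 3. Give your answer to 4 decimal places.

Let h(s) be the probability of absorption at position 0 starting from transient state s. Then h(position 0) = 1 and h(position 3) = 0. By first-step analysis:
h(position 1) = 0.2·1 + 0.4·h(position 1) + 0.2·h(position 2) + 0.2·0
h(position 2) = 0.1·1 + 0.4·h(position 1) + 0.2·h(position 2) + 0.3·0
Solving: h(position 1) = 0.4500, h(position 2) = 0.3500.
Starting from position 1, the probability is 0.4500.

0.4500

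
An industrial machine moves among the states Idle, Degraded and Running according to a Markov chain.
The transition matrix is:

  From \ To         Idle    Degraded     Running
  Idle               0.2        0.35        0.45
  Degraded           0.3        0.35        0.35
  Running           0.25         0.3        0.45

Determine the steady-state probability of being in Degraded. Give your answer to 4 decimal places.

Let the stationary distribution be π with π = πP and π_1 + π_2 + π_3 = 1.
π_1 = 0.2·π_1 + 0.3·π_2 + 0.25·π_3
π_2 = 0.35·π_1 + 0.35·π_2 + 0.3·π_3
Solving with the normalization constraint gives π = (0.2538, 0.3291, 0.4171).
So the stationary probability of Degraded is 0.3291.

0.3291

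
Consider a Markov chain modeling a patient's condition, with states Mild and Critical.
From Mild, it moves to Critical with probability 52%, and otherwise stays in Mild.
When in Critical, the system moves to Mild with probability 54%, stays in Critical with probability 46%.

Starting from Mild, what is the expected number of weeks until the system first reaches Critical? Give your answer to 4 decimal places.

Let t(s) be the expected number of weeks to first reach Critical from state s, with t(Critical) = 0. Conditioning on the first week:
t(Mild) = 1 + 0.48·t(Mild)
Solving: t(Mild) = 1.9231.
Expected weeks from Mild to Critical: 1.9231.

1.9231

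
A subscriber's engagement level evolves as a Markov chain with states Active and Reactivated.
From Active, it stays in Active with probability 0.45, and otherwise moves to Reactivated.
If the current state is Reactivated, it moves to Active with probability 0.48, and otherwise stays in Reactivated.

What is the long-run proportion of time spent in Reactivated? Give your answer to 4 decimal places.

Let the stationary distribution be π with π = πP and π_1 + π_2 = 1.
π_1 = 0.45·π_1 + 0.48·π_2
Solving with the normalization constraint gives π = (0.4660, 0.5340).
So the stationary probability of Reactivated is 0.5340.

0.5340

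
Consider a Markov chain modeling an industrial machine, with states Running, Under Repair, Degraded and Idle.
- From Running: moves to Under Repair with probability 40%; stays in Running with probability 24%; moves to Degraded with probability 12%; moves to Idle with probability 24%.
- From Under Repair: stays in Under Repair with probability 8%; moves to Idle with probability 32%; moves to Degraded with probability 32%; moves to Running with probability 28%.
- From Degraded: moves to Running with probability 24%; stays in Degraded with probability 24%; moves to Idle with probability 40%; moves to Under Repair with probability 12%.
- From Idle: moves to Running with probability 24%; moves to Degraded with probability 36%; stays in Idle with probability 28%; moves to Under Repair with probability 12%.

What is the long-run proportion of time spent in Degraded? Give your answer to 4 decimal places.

0.2619

Let the stationary distribution be π with π = πP and π_1 + π_2 + π_3 + π_4 = 1.
π_1 = 0.24·π_1 + 0.28·π_2 + 0.24·π_3 + 0.24·π_4
π_2 = 0.4·π_1 + 0.08·π_2 + 0.12·π_3 + 0.12·π_4
π_3 = 0.12·π_1 + 0.32·π_2 + 0.24·π_3 + 0.36·π_4
Solving with the normalization constraint gives π = (0.2473, 0.1820, 0.2619, 0.3088).
So the stationary probability of Degraded is 0.2619.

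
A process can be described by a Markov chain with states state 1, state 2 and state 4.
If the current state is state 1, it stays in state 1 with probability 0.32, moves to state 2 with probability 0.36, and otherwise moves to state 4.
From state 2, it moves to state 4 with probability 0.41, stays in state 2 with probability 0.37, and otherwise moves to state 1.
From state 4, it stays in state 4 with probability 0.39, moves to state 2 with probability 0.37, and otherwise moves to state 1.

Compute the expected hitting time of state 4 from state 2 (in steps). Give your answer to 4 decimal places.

Let t(s) be the expected number of steps to first reach state 4 from state s, with t(state 4) = 0. Conditioning on the first step:
t(state 1) = 1 + 0.32·t(state 1) + 0.36·t(state 2)
t(state 2) = 1 + 0.22·t(state 1) + 0.37·t(state 2)
Solving: t(state 1) = 2.8351, t(state 2) = 2.5773.
Expected steps from state 2 to state 4: 2.5773.

2.5773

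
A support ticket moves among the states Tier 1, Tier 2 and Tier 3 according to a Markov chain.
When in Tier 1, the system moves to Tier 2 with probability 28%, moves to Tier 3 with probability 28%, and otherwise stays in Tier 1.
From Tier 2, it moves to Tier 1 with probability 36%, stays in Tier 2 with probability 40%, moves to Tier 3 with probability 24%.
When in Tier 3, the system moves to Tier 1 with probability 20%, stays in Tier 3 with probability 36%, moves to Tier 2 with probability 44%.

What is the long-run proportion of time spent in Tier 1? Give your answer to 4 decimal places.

Let the stationary distribution be π with π = πP and π_1 + π_2 + π_3 = 1.
π_1 = 0.44·π_1 + 0.36·π_2 + 0.2·π_3
π_2 = 0.28·π_1 + 0.4·π_2 + 0.44·π_3
Solving with the normalization constraint gives π = (0.3412, 0.3706, 0.2882).
So the stationary probability of Tier 1 is 0.3412.

0.3412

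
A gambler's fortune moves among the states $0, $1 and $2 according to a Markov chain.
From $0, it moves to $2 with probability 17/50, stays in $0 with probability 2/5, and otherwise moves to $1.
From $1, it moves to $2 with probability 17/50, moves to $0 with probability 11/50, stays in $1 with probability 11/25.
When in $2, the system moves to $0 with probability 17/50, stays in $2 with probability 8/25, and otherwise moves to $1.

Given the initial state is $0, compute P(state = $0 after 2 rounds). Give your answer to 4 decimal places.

Sum over the intermediate state after 1 round:
P = P($0→$0)·P($0→$0) + P($0→$1)·P($1→$0) + P($0→$2)·P($2→$0)
  = 0.4×0.4 + 0.26×0.22 + 0.34×0.34
  = 0.1600 + 0.0572 + 0.1156 = 0.3328

0.3328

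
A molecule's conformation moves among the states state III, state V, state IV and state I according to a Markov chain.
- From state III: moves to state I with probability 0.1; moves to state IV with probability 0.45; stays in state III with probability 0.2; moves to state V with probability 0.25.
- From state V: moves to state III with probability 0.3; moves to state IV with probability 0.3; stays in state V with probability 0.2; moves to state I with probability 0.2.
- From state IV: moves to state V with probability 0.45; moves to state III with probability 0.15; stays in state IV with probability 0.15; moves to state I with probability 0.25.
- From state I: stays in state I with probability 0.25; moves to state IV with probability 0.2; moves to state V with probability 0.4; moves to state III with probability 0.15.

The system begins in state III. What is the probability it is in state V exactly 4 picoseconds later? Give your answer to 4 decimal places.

0.3190

Propagate the distribution vector 4 picoseconds from state III.
After 0 picoseconds: (1.0000, 0.0000, 0.0000, 0.0000)
After 1 picosecond: (0.2000, 0.2500, 0.4500, 0.1000)
After 2 picoseconds: (0.1975, 0.3425, 0.2525, 0.2075)
After 3 picoseconds: (0.2113, 0.3145, 0.2710, 0.2033)
After 4 picoseconds: (0.2077, 0.3190, 0.2707, 0.2026)
P(in state V after 4 picoseconds) = 0.3190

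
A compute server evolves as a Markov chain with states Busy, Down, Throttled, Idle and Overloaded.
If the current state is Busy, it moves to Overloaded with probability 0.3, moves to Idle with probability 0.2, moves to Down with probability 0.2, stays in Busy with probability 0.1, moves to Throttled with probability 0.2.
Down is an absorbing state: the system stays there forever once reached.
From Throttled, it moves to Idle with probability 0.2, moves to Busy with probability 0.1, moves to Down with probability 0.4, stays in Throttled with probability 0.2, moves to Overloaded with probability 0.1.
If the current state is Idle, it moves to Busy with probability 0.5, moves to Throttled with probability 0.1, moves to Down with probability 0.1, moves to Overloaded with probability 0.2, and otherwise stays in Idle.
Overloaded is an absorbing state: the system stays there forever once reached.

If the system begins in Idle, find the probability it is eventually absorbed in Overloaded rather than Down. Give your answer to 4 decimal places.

Let h(s) be the probability of absorption at Overloaded starting from transient state s. Then h(Overloaded) = 1 and h(Down) = 0. By first-step analysis:
h(Busy) = 0.1·h(Busy) + 0.2·0 + 0.2·h(Throttled) + 0.2·h(Idle) + 0.3·1
h(Throttled) = 0.1·h(Busy) + 0.4·0 + 0.2·h(Throttled) + 0.2·h(Idle) + 0.1·1
h(Idle) = 0.5·h(Busy) + 0.1·0 + 0.1·h(Throttled) + 0.1·h(Idle) + 0.2·1
Solving: h(Busy) = 0.5294, h(Throttled) = 0.3294, h(Idle) = 0.5529.
Starting from Idle, the probability is 0.5529.

0.5529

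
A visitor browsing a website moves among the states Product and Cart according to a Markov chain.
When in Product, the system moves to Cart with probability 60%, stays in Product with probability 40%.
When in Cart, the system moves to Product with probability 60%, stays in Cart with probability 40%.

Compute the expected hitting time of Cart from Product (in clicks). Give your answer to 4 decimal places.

Let t(s) be the expected number of clicks to first reach Cart from state s, with t(Cart) = 0. Conditioning on the first click:
t(Product) = 1 + 0.4·t(Product)
Solving: t(Product) = 1.6667.
Expected clicks from Product to Cart: 1.6667.

1.6667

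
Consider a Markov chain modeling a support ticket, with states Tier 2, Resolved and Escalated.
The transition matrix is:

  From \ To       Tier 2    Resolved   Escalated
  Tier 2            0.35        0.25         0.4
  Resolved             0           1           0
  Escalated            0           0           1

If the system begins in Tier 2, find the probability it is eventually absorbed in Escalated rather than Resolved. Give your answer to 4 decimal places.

Let h(s) be the probability of absorption at Escalated starting from transient state s. Then h(Escalated) = 1 and h(Resolved) = 0. By first-step analysis:
h(Tier 2) = 0.35·h(Tier 2) + 0.25·0 + 0.4·1
Solving: h(Tier 2) = 0.6154.
Starting from Tier 2, the probability is 0.6154.

0.6154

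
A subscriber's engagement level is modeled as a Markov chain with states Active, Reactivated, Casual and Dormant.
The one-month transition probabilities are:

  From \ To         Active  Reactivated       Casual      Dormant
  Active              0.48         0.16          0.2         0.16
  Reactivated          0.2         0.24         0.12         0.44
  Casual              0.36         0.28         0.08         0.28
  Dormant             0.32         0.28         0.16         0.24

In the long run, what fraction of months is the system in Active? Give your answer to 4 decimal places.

0.3556

Let the stationary distribution be π with π = πP and π_1 + π_2 + π_3 + π_4 = 1.
π_1 = 0.48·π_1 + 0.2·π_2 + 0.36·π_3 + 0.32·π_4
π_2 = 0.16·π_1 + 0.24·π_2 + 0.28·π_3 + 0.28·π_4
π_3 = 0.2·π_1 + 0.12·π_2 + 0.08·π_3 + 0.16·π_4
Solving with the normalization constraint gives π = (0.3556, 0.2282, 0.1529, 0.2633).
So the stationary probability of Active is 0.3556.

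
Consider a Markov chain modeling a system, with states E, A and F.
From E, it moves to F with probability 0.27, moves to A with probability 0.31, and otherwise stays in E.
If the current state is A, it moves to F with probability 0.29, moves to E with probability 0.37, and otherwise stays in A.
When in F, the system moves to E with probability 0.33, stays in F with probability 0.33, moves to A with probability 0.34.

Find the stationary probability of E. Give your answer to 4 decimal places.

0.3771

Let the stationary distribution be π with π = πP and π_1 + π_2 + π_3 = 1.
π_1 = 0.42·π_1 + 0.37·π_2 + 0.33·π_3
π_2 = 0.31·π_1 + 0.34·π_2 + 0.34·π_3
Solving with the normalization constraint gives π = (0.3771, 0.3287, 0.2942).
So the stationary probability of E is 0.3771.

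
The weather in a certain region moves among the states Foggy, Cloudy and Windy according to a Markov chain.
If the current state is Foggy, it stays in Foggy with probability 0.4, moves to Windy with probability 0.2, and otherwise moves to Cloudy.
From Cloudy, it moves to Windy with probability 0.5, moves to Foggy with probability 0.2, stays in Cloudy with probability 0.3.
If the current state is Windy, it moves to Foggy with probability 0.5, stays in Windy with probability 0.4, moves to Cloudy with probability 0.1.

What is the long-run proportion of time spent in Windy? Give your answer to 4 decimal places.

0.3505

Let the stationary distribution be π with π = πP and π_1 + π_2 + π_3 = 1.
π_1 = 0.4·π_1 + 0.2·π_2 + 0.5·π_3
π_2 = 0.4·π_1 + 0.3·π_2 + 0.1·π_3
Solving with the normalization constraint gives π = (0.3814, 0.2680, 0.3505).
So the stationary probability of Windy is 0.3505.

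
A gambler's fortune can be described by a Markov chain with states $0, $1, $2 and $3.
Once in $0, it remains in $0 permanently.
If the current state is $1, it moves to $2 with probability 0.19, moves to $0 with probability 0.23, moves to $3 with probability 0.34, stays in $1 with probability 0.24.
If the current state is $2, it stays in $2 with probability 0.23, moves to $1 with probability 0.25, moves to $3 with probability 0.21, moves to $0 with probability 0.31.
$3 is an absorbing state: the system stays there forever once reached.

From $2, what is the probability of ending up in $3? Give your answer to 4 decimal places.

0.4549

Let h(s) be the probability of absorption at $3 starting from transient state s. Then h($3) = 1 and h($0) = 0. By first-step analysis:
h($1) = 0.23·0 + 0.24·h($1) + 0.19·h($2) + 0.34·1
h($2) = 0.31·0 + 0.25·h($1) + 0.23·h($2) + 0.21·1
Solving: h($1) = 0.5611, h($2) = 0.4549.
Starting from $2, the probability is 0.4549.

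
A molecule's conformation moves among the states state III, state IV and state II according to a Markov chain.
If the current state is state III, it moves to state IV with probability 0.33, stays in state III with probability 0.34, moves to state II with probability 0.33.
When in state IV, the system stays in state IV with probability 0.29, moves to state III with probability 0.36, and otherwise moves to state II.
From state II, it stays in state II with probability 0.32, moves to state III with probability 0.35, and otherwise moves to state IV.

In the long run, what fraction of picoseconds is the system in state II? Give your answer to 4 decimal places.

0.3330

Let the stationary distribution be π with π = πP and π_1 + π_2 + π_3 = 1.
π_1 = 0.34·π_1 + 0.36·π_2 + 0.35·π_3
π_2 = 0.33·π_1 + 0.29·π_2 + 0.33·π_3
Solving with the normalization constraint gives π = (0.3497, 0.3173, 0.3330).
So the stationary probability of state II is 0.3330.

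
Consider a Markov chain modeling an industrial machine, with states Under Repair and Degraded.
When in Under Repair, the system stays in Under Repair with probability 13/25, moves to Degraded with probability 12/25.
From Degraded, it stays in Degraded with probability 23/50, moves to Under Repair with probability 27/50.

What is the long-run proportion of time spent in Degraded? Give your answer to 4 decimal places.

0.4706

Let the stationary distribution be π with π = πP and π_1 + π_2 = 1.
π_1 = 0.52·π_1 + 0.54·π_2
Solving with the normalization constraint gives π = (0.5294, 0.4706).
So the stationary probability of Degraded is 0.4706.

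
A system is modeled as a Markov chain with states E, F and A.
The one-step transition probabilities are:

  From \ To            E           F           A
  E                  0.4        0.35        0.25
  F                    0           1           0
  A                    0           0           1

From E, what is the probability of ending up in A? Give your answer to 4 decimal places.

0.4167

Let h(s) be the probability of absorption at A starting from transient state s. Then h(A) = 1 and h(F) = 0. By first-step analysis:
h(E) = 0.4·h(E) + 0.35·0 + 0.25·1
Solving: h(E) = 0.4167.
Starting from E, the probability is 0.4167.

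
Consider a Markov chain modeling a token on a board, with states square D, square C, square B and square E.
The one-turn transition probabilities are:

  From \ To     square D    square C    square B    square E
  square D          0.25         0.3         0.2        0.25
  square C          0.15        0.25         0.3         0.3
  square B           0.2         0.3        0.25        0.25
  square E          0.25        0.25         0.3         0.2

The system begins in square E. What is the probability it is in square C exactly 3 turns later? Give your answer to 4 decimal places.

Propagate the distribution vector 3 turns from square E.
After 0 turns: (0.0000, 0.0000, 0.0000, 1.0000)
After 1 turn: (0.2500, 0.2500, 0.3000, 0.2000)
After 2 turns: (0.2100, 0.2775, 0.2600, 0.2525)
After 3 turns: (0.2093, 0.2735, 0.2660, 0.2513)
P(in square C after 3 turns) = 0.2735

0.2735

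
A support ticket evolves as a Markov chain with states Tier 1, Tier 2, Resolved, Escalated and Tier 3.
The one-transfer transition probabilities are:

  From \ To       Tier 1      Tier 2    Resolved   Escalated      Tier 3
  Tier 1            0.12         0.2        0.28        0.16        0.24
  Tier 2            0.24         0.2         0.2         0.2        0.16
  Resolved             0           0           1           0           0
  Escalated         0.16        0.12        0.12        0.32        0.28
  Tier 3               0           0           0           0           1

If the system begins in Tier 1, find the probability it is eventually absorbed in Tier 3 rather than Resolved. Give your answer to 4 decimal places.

Let h(s) be the probability of absorption at Tier 3 starting from transient state s. Then h(Tier 3) = 1 and h(Resolved) = 0. By first-step analysis:
h(Tier 1) = 0.12·h(Tier 1) + 0.2·h(Tier 2) + 0.28·0 + 0.16·h(Escalated) + 0.24·1
h(Tier 2) = 0.24·h(Tier 1) + 0.2·h(Tier 2) + 0.2·0 + 0.2·h(Escalated) + 0.16·1
h(Escalated) = 0.16·h(Tier 1) + 0.12·h(Tier 2) + 0.12·0 + 0.32·h(Escalated) + 0.28·1
Solving: h(Tier 1) = 0.4998, h(Tier 2) = 0.5046, h(Escalated) = 0.6184.
Starting from Tier 1, the probability is 0.4998.

0.4998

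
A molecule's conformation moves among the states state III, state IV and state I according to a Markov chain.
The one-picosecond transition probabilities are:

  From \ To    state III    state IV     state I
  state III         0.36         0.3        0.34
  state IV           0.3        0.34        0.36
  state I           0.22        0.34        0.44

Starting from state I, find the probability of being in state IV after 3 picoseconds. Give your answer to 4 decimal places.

Propagate the distribution vector 3 picoseconds from state I.
After 0 picoseconds: (0.0000, 0.0000, 1.0000)
After 1 picosecond: (0.2200, 0.3400, 0.4400)
After 2 picoseconds: (0.2780, 0.3312, 0.3908)
After 3 picoseconds: (0.2854, 0.3289, 0.3857)
P(in state IV after 3 picoseconds) = 0.3289

0.3289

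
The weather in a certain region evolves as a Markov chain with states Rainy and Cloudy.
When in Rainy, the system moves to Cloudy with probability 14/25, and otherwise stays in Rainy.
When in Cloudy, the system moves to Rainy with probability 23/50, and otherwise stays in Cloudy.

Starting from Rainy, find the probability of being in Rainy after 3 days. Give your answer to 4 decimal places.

0.4510

Propagate the distribution vector 3 days from Rainy.
After 0 days: (1.0000, 0.0000)
After 1 day: (0.4400, 0.5600)
After 2 days: (0.4512, 0.5488)
After 3 days: (0.4510, 0.5490)
P(in Rainy after 3 days) = 0.4510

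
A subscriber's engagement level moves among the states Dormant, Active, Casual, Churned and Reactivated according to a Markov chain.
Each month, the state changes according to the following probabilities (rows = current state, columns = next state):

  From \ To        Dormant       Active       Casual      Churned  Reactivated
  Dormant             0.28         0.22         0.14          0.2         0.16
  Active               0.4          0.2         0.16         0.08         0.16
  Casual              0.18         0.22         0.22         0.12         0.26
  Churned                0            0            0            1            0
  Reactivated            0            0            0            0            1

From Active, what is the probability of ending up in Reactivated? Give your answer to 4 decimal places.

Let h(s) be the probability of absorption at Reactivated starting from transient state s. Then h(Reactivated) = 1 and h(Churned) = 0. By first-step analysis:
h(Dormant) = 0.28·h(Dormant) + 0.22·h(Active) + 0.14·h(Casual) + 0.2·0 + 0.16·1
h(Active) = 0.4·h(Dormant) + 0.2·h(Active) + 0.16·h(Casual) + 0.08·0 + 0.16·1
h(Casual) = 0.18·h(Dormant) + 0.22·h(Active) + 0.22·h(Casual) + 0.12·0 + 0.26·1
Solving: h(Dormant) = 0.5209, h(Active) = 0.5841, h(Casual) = 0.6183.
Starting from Active, the probability is 0.5841.

0.5841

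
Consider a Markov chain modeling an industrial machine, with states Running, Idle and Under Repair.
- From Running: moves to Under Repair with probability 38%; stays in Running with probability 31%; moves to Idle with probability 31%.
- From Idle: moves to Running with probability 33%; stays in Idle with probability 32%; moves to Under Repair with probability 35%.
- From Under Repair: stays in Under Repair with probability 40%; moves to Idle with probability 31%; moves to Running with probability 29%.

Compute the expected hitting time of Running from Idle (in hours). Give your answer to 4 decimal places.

Let t(s) be the expected number of hours to first reach Running from state s, with t(Running) = 0. Conditioning on the first hour:
t(Idle) = 1 + 0.32·t(Idle) + 0.35·t(Under Repair)
t(Under Repair) = 1 + 0.31·t(Idle) + 0.4·t(Under Repair)
Solving: t(Idle) = 3.1720, t(Under Repair) = 3.3055.
Expected hours from Idle to Running: 3.1720.

3.1720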